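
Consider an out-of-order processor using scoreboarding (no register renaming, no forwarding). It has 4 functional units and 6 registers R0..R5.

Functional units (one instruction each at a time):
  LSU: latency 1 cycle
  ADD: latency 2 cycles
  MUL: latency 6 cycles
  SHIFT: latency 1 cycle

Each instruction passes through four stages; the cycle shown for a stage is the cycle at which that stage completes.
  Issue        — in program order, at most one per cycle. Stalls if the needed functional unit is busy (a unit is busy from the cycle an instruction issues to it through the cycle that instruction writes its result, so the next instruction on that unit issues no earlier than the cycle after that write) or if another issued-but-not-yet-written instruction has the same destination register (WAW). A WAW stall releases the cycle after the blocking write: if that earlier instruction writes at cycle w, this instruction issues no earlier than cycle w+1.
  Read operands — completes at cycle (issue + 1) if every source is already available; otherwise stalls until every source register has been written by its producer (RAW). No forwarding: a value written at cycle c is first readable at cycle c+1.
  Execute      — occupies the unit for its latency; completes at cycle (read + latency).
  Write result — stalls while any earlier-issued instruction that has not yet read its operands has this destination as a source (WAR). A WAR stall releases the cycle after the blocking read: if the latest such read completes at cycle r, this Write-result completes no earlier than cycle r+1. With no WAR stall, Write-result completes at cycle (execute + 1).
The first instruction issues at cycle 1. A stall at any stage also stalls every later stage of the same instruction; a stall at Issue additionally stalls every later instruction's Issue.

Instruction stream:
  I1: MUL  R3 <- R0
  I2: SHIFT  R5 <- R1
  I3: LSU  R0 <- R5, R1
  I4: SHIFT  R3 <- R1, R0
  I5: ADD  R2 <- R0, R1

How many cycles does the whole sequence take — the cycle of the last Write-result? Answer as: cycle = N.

cycle = 15

[1] issue I1 (MUL)
[2] I1 read-ops, issue I2 (SHIFT)
[3] I2 read-ops, issue I3 (LSU)
[4] I2 finished on SHIFT
[5] I2→R5
[6] I3 read-ops
[7] I3 finished on LSU
[8] I1 finished on MUL, I3→R0
[9] I1→R3
[10] issue I4 (SHIFT)
[11] I4 read-ops, issue I5 (ADD)
[12] I4 finished on SHIFT, I5 read-ops
[13] I4→R3
[14] I5 finished on ADD
[15] I5→R2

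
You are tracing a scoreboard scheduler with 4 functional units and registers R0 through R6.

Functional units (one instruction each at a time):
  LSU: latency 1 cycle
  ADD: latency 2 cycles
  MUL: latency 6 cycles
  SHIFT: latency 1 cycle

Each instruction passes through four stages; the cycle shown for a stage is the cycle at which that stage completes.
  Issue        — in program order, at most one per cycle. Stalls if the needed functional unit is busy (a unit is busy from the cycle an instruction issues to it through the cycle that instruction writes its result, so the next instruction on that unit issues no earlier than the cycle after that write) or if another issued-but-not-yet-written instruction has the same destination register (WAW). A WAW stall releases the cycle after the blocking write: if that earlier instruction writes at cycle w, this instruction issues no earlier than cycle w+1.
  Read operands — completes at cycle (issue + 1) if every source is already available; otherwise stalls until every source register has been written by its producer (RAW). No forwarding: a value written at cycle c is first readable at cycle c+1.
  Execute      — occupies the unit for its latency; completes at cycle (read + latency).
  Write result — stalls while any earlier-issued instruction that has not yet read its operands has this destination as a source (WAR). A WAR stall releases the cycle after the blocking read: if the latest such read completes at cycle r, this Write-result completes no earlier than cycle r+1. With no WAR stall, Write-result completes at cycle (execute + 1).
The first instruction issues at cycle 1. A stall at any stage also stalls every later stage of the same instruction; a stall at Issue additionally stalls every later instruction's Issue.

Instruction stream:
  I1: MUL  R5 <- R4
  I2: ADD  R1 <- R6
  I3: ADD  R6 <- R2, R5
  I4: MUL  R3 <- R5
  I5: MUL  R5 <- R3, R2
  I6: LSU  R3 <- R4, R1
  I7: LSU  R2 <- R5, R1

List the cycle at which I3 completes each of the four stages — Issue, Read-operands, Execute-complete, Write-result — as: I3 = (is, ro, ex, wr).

I3 = (7, 10, 12, 13)

1) issue 1, read 2, done 8, write 9
2) issue 2, read 3, done 5, write 6
3) issue 7, read 10, done 12, write 13  <struct: ADD busy until I2 writes@6 / RAW R5: wait I1 write@9>
4) issue 10, read 11, done 17, write 18  <struct: MUL busy until I1 writes@9>
5) issue 19, read 20, done 26, write 27  <struct: MUL busy until I4 writes@18>
6) issue 20, read 21, done 22, write 23
7) issue 24, read 28, done 29, write 30  <struct: LSU busy until I6 writes@23 / RAW R5: wait I5 write@27>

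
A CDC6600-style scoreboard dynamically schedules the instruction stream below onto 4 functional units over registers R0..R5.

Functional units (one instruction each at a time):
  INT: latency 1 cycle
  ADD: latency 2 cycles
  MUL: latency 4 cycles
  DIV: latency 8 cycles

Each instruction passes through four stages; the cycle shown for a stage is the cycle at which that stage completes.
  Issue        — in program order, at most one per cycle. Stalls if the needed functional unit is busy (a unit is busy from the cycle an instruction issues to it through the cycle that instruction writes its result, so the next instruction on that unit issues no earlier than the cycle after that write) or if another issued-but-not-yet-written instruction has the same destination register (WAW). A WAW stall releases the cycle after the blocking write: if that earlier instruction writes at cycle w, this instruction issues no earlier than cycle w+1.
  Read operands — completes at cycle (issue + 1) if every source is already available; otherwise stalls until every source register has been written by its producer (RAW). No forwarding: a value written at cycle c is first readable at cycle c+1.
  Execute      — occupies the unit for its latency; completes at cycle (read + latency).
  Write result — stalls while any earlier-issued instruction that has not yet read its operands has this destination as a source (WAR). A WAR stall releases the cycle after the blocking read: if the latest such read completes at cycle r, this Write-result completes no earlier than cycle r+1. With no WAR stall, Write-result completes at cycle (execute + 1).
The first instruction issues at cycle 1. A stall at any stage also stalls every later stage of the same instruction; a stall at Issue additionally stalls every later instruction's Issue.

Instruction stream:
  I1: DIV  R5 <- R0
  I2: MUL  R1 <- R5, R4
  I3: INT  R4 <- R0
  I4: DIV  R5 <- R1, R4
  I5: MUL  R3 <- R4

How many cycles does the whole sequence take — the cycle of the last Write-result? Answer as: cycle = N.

cycle = 27

I1  is:1  ro:2  ex:10  wr:11
I2  is:2  ro:12  ex:16  wr:17  — RAW R5: wait I1 write@11
I3  is:3  ro:4  ex:5  wr:13  — WAR R4: wait I2 read@12
I4  is:12  ro:18  ex:26  wr:27  — struct: DIV busy until I1 writes@11, RAW R1: wait I2 write@17
I5  is:18  ro:19  ex:23  wr:24  — struct: MUL busy until I2 writes@17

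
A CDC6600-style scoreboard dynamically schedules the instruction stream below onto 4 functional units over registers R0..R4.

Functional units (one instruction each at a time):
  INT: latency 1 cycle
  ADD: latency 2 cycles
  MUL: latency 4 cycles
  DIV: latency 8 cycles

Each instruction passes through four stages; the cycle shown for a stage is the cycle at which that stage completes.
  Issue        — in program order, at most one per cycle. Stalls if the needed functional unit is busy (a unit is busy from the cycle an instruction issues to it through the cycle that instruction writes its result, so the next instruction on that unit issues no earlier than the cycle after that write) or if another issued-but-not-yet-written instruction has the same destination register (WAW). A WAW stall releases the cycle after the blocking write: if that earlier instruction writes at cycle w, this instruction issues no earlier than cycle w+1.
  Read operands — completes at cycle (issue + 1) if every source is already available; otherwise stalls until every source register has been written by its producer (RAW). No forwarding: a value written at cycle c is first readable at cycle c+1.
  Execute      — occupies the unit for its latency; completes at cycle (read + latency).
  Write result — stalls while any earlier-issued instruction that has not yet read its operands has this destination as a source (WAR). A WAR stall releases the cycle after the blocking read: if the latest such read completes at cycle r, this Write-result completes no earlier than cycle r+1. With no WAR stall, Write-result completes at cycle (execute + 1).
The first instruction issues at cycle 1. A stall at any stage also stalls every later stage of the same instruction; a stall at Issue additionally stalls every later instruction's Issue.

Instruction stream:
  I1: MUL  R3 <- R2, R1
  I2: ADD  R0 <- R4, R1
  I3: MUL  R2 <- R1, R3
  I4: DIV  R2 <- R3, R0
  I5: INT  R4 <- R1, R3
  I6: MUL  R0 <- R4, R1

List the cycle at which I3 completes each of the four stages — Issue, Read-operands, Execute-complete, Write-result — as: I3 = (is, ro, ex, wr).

I3 = (8, 9, 13, 14)

I1  is:1  ro:2  ex:6  wr:7
I2  is:2  ro:3  ex:5  wr:6
I3  is:8  ro:9  ex:13  wr:14  — struct: MUL busy until I1 writes@7
I4  is:15  ro:16  ex:24  wr:25  — WAW R2: wait I3 write@14
I5  is:16  ro:17  ex:18  wr:19
I6  is:17  ro:20  ex:24  wr:25  — RAW R4: wait I5 write@19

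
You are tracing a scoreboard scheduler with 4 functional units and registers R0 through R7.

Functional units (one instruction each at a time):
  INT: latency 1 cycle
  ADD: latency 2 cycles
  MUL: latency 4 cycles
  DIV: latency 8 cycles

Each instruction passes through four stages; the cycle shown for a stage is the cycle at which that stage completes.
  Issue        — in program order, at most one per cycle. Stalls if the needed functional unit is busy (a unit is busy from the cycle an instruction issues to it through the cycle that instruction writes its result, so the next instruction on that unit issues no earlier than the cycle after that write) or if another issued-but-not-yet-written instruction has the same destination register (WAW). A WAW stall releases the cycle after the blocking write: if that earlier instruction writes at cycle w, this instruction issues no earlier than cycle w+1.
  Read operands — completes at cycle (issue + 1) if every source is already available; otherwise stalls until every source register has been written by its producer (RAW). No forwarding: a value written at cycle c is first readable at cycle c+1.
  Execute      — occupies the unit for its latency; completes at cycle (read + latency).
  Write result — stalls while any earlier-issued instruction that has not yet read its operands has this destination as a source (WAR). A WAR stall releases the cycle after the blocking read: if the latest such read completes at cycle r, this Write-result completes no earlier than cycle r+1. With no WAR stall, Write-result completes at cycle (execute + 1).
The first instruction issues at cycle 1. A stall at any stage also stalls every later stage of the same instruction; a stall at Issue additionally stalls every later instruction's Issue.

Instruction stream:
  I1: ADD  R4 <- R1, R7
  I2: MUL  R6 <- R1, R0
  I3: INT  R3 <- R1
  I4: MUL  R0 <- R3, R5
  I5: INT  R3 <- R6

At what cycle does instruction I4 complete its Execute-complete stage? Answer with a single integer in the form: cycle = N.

I1  is:1  ro:2  ex:4  wr:5
I2  is:2  ro:3  ex:7  wr:8
I3  is:3  ro:4  ex:5  wr:6
I4  is:9  ro:10  ex:14  wr:15  — struct: MUL busy until I2 writes@8
I5  is:10  ro:11  ex:12  wr:13

cycle = 14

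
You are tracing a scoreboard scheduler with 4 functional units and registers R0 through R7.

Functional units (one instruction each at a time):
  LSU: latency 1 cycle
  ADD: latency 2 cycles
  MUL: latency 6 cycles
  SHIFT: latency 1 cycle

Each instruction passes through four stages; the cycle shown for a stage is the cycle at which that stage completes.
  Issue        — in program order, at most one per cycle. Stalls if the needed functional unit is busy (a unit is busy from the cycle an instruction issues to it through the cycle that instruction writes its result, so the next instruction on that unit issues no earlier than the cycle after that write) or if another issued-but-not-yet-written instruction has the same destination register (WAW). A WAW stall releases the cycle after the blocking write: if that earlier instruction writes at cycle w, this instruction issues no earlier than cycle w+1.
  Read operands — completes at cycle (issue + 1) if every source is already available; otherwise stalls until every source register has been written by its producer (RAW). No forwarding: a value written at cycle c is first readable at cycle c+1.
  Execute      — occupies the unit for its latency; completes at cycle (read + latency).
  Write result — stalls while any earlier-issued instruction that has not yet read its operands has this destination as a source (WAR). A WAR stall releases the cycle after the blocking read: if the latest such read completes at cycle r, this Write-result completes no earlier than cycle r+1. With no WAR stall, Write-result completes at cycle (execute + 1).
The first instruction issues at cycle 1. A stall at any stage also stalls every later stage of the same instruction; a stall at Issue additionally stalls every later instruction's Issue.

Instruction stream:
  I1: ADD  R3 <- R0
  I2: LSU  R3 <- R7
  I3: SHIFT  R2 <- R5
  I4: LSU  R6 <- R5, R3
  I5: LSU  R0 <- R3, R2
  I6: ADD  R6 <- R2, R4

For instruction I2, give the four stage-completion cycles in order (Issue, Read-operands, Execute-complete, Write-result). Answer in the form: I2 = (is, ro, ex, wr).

I2 = (6, 7, 8, 9)

c1: I1→ADD
c2: I1 RO
c4: I1 EX
c5: I1 WR R3
c6: I2→LSU
c7: I2 RO | I3→SHIFT
c8: I2 EX | I3 RO
c9: I2 WR R3 | I3 EX
c10: I3 WR R2 | I4→LSU
c11: I4 RO
c12: I4 EX
c13: I4 WR R6
c14: I5→LSU
c15: I5 RO | I6→ADD
c16: I5 EX | I6 RO
c17: I5 WR R0
c18: I6 EX
c19: I6 WR R6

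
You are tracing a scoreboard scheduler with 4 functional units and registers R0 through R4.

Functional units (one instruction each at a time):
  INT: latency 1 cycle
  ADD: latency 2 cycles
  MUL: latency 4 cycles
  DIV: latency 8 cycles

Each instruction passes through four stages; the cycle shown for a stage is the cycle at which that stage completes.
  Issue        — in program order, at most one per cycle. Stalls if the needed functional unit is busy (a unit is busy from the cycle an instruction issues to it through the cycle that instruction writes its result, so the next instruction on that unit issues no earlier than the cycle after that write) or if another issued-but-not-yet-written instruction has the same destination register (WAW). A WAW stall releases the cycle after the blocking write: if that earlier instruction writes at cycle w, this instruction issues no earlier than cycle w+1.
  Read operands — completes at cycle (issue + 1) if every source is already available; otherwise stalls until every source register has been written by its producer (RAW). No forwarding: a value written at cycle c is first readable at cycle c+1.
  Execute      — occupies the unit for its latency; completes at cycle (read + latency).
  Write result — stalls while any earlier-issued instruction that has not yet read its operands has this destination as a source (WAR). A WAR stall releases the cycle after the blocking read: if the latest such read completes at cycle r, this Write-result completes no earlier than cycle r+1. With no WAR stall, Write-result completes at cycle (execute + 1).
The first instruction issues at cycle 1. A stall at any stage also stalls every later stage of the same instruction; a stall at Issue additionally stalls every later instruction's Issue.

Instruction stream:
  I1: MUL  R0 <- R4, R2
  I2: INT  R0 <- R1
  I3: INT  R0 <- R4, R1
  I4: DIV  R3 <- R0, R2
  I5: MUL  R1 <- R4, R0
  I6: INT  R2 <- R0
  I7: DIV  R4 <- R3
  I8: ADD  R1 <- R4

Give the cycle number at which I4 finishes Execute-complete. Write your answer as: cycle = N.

I1: IS=1 RO=2 EX=6 WR=7
I2: IS=8 RO=9 EX=10 WR=11  [WAW R0: wait I1 write@7]
I3: IS=12 RO=13 EX=14 WR=15  [struct: INT busy until I2 writes@11]
I4: IS=13 RO=16 EX=24 WR=25  [RAW R0: wait I3 write@15]
I5: IS=14 RO=16 EX=20 WR=21  [RAW R0: wait I3 write@15]
I6: IS=16 RO=17 EX=18 WR=19  [struct: INT busy until I3 writes@15]
I7: IS=26 RO=27 EX=35 WR=36  [struct: DIV busy until I4 writes@25]
I8: IS=27 RO=37 EX=39 WR=40  [RAW R4: wait I7 write@36]

cycle = 24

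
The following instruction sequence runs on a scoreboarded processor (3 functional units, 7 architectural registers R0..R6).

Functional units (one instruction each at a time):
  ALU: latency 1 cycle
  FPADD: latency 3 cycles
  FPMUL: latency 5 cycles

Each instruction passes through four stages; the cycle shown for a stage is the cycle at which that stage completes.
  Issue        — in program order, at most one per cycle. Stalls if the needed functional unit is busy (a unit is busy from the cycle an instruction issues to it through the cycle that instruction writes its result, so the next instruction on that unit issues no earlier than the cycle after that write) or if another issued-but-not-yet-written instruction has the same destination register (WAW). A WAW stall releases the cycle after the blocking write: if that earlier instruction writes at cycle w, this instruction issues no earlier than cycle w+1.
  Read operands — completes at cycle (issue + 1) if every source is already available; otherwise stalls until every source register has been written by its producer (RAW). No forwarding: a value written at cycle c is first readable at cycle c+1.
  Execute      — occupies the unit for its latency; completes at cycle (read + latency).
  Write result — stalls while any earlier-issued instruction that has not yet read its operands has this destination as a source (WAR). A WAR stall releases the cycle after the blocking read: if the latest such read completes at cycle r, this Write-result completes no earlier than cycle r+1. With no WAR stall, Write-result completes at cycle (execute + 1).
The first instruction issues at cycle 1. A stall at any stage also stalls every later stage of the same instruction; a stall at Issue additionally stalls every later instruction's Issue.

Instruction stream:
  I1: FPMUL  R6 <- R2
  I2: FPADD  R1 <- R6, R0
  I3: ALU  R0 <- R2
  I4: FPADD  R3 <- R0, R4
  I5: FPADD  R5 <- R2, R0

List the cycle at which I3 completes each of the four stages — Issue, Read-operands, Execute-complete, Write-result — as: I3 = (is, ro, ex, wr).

I3 = (3, 4, 5, 10)

[1] I1→FPMUL
[2] I1 RO, I2→FPADD
[3] I3→ALU
[4] I3 RO
[5] I3 EX
[7] I1 EX
[8] I1 WR R6
[9] I2 RO
[10] I3 WR R0
[12] I2 EX
[13] I2 WR R1
[14] I4→FPADD
[15] I4 RO
[18] I4 EX
[19] I4 WR R3
[20] I5→FPADD
[21] I5 RO
[24] I5 EX
[25] I5 WR R5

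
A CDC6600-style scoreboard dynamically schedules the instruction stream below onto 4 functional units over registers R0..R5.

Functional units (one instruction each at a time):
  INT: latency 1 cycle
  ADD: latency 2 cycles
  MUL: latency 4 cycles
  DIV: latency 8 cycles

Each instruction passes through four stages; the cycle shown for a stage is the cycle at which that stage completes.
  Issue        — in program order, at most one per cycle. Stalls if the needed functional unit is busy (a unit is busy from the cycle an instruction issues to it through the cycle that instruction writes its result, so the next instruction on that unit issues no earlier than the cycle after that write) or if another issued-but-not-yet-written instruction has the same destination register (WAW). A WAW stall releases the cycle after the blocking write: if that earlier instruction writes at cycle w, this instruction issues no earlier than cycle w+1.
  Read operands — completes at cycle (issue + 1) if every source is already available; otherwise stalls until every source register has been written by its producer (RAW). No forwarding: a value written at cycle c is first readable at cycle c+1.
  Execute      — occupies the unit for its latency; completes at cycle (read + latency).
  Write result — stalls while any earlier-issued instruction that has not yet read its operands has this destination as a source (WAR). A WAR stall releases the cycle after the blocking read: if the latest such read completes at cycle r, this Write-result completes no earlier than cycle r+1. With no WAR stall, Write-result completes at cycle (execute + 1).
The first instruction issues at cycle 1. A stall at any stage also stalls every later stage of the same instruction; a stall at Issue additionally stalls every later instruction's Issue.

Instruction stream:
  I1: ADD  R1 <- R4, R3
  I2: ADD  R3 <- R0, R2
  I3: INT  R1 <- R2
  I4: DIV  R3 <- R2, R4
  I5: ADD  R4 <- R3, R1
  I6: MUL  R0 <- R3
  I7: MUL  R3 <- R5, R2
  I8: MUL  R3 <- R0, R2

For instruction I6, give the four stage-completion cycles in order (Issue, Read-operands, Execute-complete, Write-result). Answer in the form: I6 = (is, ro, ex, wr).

I6 = (13, 22, 26, 27)

1) issue 1, read 2, done 4, write 5
2) issue 6, read 7, done 9, write 10  <struct: ADD busy until I1 writes@5>
3) issue 7, read 8, done 9, write 10
4) issue 11, read 12, done 20, write 21  <WAW R3: wait I2 write@10>
5) issue 12, read 22, done 24, write 25  <RAW R3: wait I4 write@21>
6) issue 13, read 22, done 26, write 27  <RAW R3: wait I4 write@21>
7) issue 28, read 29, done 33, write 34  <struct: MUL busy until I6 writes@27>
8) issue 35, read 36, done 40, write 41  <struct: MUL busy until I7 writes@34>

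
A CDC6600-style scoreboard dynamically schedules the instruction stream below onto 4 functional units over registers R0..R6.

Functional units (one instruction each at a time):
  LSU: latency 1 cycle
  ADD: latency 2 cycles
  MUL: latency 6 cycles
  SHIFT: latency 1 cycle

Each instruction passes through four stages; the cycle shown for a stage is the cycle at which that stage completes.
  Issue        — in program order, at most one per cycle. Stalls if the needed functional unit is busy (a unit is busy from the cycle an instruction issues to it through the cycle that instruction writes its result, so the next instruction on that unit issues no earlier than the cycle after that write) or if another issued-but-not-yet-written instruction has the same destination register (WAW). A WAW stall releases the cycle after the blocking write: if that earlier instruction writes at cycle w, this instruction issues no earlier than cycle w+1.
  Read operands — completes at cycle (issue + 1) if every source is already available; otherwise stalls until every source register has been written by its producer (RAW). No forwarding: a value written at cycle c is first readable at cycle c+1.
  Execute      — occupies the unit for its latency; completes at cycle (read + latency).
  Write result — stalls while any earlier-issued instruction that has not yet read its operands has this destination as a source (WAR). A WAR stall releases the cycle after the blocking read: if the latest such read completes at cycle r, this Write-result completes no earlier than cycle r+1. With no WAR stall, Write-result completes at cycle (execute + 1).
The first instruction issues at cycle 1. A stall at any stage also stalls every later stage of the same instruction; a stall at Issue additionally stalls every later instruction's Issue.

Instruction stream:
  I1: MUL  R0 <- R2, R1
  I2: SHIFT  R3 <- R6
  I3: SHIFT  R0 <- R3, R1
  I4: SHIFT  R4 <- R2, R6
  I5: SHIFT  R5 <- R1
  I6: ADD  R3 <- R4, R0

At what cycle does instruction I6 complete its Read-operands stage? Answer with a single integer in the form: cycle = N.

t=1  I1→MUL
t=2  I1 RO | I2→SHIFT
t=3  I2 RO
t=4  I2 EX
t=5  I2 WR R3
t=8  I1 EX
t=9  I1 WR R0
t=10  I3→SHIFT
t=11  I3 RO
t=12  I3 EX
t=13  I3 WR R0
t=14  I4→SHIFT
t=15  I4 RO
t=16  I4 EX
t=17  I4 WR R4
t=18  I5→SHIFT
t=19  I5 RO | I6→ADD
t=20  I5 EX | I6 RO
t=21  I5 WR R5
t=22  I6 EX
t=23  I6 WR R3

cycle = 20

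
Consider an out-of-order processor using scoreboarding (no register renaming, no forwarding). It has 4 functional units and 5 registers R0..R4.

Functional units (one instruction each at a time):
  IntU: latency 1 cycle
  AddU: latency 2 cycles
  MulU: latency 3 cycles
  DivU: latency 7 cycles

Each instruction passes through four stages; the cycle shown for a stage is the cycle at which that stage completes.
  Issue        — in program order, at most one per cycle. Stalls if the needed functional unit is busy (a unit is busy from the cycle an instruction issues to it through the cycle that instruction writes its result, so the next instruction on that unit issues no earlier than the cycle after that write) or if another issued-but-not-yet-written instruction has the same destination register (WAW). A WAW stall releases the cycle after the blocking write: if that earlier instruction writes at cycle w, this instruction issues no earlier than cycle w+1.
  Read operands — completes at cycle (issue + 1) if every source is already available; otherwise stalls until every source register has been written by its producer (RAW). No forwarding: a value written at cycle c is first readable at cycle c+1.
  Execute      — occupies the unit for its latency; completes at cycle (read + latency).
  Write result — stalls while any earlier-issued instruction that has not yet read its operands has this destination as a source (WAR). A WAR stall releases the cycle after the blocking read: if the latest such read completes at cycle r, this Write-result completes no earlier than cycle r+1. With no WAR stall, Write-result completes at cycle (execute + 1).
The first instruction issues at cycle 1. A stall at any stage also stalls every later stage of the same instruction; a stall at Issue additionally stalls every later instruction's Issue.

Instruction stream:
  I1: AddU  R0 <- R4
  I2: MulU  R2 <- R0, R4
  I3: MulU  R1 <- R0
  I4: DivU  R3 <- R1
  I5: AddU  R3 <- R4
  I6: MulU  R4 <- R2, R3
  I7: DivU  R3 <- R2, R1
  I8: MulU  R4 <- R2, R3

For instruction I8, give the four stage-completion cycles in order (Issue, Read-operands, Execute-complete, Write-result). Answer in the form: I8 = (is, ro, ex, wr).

I8 = (36, 41, 44, 45)

I1  is:1  ro:2  ex:4  wr:5
I2  is:2  ro:6  ex:9  wr:10  — RAW R0: wait I1 write@5
I3  is:11  ro:12  ex:15  wr:16  — struct: MulU busy until I2 writes@10
I4  is:12  ro:17  ex:24  wr:25  — RAW R1: wait I3 write@16
I5  is:26  ro:27  ex:29  wr:30  — WAW R3: wait I4 write@25
I6  is:27  ro:31  ex:34  wr:35  — RAW R3: wait I5 write@30
I7  is:31  ro:32  ex:39  wr:40  — WAW R3: wait I5 write@30
I8  is:36  ro:41  ex:44  wr:45  — struct: MulU busy until I6 writes@35, RAW R3: wait I7 write@40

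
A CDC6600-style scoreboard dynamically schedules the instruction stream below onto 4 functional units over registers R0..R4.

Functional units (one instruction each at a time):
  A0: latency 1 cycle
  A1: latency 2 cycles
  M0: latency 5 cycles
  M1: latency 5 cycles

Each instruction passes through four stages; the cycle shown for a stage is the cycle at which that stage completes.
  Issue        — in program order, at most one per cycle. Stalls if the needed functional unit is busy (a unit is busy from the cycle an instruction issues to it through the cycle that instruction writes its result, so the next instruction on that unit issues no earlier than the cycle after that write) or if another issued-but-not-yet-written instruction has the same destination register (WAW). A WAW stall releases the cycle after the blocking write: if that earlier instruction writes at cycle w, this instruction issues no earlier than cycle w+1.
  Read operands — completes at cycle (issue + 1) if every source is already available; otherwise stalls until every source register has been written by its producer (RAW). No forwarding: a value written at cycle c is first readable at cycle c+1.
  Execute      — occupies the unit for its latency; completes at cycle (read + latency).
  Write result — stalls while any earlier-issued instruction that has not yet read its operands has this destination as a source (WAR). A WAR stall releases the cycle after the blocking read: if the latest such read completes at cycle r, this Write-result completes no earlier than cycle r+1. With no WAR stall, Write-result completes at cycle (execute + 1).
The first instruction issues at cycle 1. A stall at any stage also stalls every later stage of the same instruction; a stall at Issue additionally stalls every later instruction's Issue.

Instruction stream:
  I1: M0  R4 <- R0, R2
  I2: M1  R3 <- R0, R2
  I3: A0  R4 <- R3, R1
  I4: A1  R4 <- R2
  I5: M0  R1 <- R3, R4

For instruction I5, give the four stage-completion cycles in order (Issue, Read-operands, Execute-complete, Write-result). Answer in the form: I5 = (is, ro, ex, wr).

I5 = (14, 18, 23, 24)

[1] I1→M0
[2] I1 RO; I2→M1
[3] I2 RO
[7] I1 EX
[8] I1 WR R4; I2 EX
[9] I2 WR R3; I3→A0
[10] I3 RO
[11] I3 EX
[12] I3 WR R4
[13] I4→A1
[14] I4 RO; I5→M0
[16] I4 EX
[17] I4 WR R4
[18] I5 RO
[23] I5 EX
[24] I5 WR R1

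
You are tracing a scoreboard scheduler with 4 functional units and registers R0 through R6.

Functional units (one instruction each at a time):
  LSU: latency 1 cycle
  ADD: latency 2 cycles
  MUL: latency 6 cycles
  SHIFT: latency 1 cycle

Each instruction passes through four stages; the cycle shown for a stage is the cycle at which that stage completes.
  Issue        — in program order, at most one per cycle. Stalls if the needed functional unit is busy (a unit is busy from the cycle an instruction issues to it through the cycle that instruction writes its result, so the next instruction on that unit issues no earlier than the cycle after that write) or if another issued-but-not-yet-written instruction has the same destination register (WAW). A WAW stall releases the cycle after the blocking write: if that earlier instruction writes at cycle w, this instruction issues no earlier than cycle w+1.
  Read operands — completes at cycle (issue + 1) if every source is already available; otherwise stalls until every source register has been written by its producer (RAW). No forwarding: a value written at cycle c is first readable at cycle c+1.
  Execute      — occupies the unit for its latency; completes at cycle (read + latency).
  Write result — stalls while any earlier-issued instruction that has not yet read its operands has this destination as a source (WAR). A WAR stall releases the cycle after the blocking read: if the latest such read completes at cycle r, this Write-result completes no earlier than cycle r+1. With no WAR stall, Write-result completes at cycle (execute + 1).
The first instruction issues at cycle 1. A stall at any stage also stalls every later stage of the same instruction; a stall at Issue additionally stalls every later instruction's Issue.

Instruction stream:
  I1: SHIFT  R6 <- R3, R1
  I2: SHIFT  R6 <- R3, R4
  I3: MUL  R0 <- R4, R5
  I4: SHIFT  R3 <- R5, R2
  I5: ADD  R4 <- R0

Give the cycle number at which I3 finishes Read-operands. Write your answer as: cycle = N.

t=1  issue I1 (SHIFT)
t=2  I1 read-ops
t=3  I1 finished on SHIFT
t=4  I1→R6
t=5  issue I2 (SHIFT)
t=6  I2 read-ops | issue I3 (MUL)
t=7  I2 finished on SHIFT | I3 read-ops
t=8  I2→R6
t=9  issue I4 (SHIFT)
t=10  I4 read-ops | issue I5 (ADD)
t=11  I4 finished on SHIFT
t=12  I4→R3
t=13  I3 finished on MUL
t=14  I3→R0
t=15  I5 read-ops
t=17  I5 finished on ADD
t=18  I5→R4

cycle = 7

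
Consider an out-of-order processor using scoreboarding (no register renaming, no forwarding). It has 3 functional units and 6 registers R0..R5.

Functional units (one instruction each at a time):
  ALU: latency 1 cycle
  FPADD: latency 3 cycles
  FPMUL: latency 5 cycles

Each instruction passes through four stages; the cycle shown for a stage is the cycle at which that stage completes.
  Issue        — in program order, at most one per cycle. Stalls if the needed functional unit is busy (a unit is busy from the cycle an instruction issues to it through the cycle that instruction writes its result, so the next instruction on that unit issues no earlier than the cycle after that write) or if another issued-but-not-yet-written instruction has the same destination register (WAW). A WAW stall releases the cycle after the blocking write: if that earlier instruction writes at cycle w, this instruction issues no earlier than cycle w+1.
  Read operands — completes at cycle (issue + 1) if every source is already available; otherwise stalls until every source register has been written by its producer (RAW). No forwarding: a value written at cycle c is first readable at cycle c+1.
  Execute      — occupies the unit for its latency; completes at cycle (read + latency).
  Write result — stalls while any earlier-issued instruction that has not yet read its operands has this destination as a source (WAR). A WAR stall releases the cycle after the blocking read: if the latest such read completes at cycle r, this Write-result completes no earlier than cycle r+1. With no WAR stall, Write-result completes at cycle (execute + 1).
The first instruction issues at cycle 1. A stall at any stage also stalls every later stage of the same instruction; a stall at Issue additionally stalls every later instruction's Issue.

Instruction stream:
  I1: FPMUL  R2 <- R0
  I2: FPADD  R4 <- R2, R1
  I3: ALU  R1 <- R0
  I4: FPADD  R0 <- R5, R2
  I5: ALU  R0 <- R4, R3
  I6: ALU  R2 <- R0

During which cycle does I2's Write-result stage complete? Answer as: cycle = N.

cycle = 13

I1 -> (1, 2, 7, 8)
I2 -> (2, 9, 12, 13)  // RAW R2: wait I1 write@8
I3 -> (3, 4, 5, 10)  // WAR R1: wait I2 read@9
I4 -> (14, 15, 18, 19)  // struct: FPADD busy until I2 writes@13
I5 -> (20, 21, 22, 23)  // WAW R0: wait I4 write@19
I6 -> (24, 25, 26, 27)  // struct: ALU busy until I5 writes@23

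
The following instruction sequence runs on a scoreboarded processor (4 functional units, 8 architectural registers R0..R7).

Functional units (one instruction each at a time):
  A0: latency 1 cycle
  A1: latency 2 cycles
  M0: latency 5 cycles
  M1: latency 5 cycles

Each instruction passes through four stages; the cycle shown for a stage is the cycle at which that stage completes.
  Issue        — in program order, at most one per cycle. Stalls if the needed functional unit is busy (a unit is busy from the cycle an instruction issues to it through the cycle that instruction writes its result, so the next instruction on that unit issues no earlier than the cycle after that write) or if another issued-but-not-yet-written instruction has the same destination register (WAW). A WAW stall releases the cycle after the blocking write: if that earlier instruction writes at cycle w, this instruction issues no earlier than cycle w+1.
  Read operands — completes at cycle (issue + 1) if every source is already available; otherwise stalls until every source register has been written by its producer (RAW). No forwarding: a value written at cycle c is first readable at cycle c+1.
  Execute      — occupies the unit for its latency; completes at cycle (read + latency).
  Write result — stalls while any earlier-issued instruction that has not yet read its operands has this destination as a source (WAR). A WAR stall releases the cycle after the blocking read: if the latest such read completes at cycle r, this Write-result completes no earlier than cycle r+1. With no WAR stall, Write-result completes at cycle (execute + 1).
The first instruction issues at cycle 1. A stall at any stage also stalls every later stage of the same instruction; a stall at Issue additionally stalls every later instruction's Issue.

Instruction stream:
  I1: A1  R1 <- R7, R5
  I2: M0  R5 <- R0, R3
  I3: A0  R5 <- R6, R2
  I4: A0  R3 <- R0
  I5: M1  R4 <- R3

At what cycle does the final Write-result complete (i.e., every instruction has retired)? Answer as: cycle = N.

[I1] 1/2/4/5
[I2] 2/3/8/9
[I3] 10/11/12/13  (WAW R5: wait I2 write@9)
[I4] 14/15/16/17  (struct: A0 busy until I3 writes@13)
[I5] 15/18/23/24  (RAW R3: wait I4 write@17)

cycle = 24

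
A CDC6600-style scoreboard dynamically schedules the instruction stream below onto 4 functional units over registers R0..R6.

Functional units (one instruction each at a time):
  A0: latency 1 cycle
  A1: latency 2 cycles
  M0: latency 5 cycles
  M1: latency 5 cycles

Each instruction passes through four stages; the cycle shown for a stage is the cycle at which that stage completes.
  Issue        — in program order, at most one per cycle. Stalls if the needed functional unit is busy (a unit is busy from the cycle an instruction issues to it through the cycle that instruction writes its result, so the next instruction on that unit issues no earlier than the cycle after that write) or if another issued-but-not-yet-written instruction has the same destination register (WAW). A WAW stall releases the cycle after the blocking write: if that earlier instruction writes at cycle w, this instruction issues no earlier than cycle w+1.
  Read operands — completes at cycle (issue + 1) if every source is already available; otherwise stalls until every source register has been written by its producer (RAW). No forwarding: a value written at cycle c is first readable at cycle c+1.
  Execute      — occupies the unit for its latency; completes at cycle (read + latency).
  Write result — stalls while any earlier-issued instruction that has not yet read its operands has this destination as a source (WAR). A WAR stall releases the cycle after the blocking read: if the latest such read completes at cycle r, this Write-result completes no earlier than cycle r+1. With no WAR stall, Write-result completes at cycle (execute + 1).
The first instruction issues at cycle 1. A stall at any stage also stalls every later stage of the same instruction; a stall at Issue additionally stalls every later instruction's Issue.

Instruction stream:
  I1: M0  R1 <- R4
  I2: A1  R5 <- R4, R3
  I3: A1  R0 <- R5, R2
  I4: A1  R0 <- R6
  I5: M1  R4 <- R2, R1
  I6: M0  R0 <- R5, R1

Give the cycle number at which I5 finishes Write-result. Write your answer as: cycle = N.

cycle = 20

  I1 | 1 | 2 | 7 | 8
  I2 | 2 | 3 | 5 | 6
  I3 | 7 | 8 | 10 | 11   struct: A1 busy until I2 writes@6
  I4 | 12 | 13 | 15 | 16   struct: A1 busy until I3 writes@11
  I5 | 13 | 14 | 19 | 20
  I6 | 17 | 18 | 23 | 24   WAW R0: wait I4 write@16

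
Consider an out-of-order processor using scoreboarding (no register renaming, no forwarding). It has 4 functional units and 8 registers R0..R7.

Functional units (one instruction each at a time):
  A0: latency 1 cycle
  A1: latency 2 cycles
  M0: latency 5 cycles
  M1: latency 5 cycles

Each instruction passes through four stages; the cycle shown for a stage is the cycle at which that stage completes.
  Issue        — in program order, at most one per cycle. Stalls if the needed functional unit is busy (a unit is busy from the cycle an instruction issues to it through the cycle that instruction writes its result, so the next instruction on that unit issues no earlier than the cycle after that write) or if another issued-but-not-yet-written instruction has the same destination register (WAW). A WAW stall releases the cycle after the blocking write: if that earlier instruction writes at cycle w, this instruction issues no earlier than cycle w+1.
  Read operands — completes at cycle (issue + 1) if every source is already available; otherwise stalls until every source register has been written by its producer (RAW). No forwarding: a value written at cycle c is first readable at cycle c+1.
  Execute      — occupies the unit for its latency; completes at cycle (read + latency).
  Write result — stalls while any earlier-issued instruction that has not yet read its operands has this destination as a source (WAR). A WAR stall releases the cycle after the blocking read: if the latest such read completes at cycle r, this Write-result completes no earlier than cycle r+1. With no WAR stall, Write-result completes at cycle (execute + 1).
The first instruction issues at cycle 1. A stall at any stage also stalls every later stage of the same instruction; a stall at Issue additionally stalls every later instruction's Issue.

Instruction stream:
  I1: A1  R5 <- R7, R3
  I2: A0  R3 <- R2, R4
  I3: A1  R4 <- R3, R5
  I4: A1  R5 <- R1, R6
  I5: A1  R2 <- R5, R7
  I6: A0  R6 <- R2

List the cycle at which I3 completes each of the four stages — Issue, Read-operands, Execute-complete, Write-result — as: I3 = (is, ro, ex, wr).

[I1] 1/2/4/5
[I2] 2/3/4/5
[I3] 6/7/9/10  (struct: A1 busy until I1 writes@5)
[I4] 11/12/14/15  (struct: A1 busy until I3 writes@10)
[I5] 16/17/19/20  (struct: A1 busy until I4 writes@15)
[I6] 17/21/22/23  (RAW R2: wait I5 write@20)

I3 = (6, 7, 9, 10)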